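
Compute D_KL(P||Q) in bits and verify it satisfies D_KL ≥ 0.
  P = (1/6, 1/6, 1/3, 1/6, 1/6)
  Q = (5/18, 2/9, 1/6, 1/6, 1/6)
0.1413 bits

KL divergence satisfies the Gibbs inequality: D_KL(P||Q) ≥ 0 for all distributions P, Q.

D_KL(P||Q) = Σ p(x) log(p(x)/q(x))
Term by term:
  x=0: 1/6 × log_2[(1/6)/(5/18)] = -0.1228
  x=1: 1/6 × log_2[(1/6)/(2/9)] = -0.0692
  x=2: 1/3 × log_2[(1/3)/(1/6)] = 0.3333
  x=3: 1/6 × log_2[(1/6)/(1/6)] = 0.0000
  x=4: 1/6 × log_2[(1/6)/(1/6)] = 0.0000
D_KL(P||Q) = 0.1413 bits

D_KL(P||Q) = 0.1413 ≥ 0 ✓

This non-negativity is a fundamental property: relative entropy cannot be negative because it measures how different Q is from P.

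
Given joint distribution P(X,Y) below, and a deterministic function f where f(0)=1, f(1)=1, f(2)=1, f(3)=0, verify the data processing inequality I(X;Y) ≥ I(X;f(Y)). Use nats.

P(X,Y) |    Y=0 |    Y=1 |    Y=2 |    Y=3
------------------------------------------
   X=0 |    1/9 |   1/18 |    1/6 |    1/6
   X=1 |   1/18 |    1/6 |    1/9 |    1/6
I(X;Y) = 0.0441, I(X;f(Y)) = 0.0000, inequality holds: 0.0441 ≥ 0.0000

Data Processing Inequality: For any Markov chain X → Y → Z, we have I(X;Y) ≥ I(X;Z).

Here Z = f(Y) is a deterministic function of Y, forming X → Y → Z.

Original I(X;Y) = 0.0441 nats

After applying f:
P(X,Z) where Z=f(Y):
- P(X,Z=0) = P(X,Y=3)
- P(X,Z=1) = P(X,Y=0) + P(X,Y=1) + P(X,Y=2)

I(X;Z) = I(X;f(Y)) = 0.0000 nats

Verification: 0.0441 ≥ 0.0000 ✓

Information cannot be created by processing; the function f can only lose information about X.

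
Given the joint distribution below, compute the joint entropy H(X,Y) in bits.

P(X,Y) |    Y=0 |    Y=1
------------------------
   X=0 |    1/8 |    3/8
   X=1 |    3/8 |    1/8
1.8113 bits

Joint entropy is H(X,Y) = -Σ_{x,y} p(x,y) log p(x,y).

Summing over all non-zero entries:
H(X,Y) = -[1/8·log_2(1/8) + 3/8·log_2(3/8) + 3/8·log_2(3/8) + 1/8·log_2(1/8)]
H(X,Y) = 1.8113 bits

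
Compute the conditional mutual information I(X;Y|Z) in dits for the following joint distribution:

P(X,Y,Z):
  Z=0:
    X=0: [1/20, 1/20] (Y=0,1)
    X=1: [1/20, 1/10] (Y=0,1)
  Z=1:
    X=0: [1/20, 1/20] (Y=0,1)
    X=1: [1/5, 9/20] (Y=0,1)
0.0045 dits

Conditional mutual information: I(X;Y|Z) = H(X|Z) + H(Y|Z) - H(X,Y|Z)

H(Z) = 0.2442
H(X,Z) = 0.4452 → H(X|Z) = 0.2010
H(Y,Z) = 0.5246 → H(Y|Z) = 0.2804
H(X,Y,Z) = 0.7211 → H(X,Y|Z) = 0.4769

I(X;Y|Z) = 0.2010 + 0.2804 - 0.4769 = 0.0045 dits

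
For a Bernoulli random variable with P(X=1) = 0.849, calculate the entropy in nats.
0.4244 nats

The binary entropy function is:
H(p) = -p log(p) - (1-p) log(1-p)

H(0.849) = -0.849 × log_e(0.849) - 0.151 × log_e(0.151)
H(0.849) = 0.4244 nats

Note: Binary entropy is maximized at p=0.5 (H=1 bit) and minimized at p=0 or p=1 (H=0).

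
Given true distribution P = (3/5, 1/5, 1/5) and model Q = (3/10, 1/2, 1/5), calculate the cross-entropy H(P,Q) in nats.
1.1829 nats

Cross-entropy: H(P,Q) = -Σ p(x) log q(x)

Alternatively: H(P,Q) = H(P) + D_KL(P||Q)
H(P) = 0.9503 nats
D_KL(P||Q) = 0.2326 nats

H(P,Q) = 0.9503 + 0.2326 = 1.1829 nats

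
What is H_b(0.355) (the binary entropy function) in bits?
0.9385 bits

The binary entropy function is:
H(p) = -p log(p) - (1-p) log(1-p)

H(0.355) = -0.355 × log_2(0.355) - 0.645 × log_2(0.645)
H(0.355) = 0.9385 bits

Note: Binary entropy is maximized at p=0.5 (H=1 bit) and minimized at p=0 or p=1 (H=0).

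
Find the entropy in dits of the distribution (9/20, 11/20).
0.2989 dits

Shannon entropy is H(X) = -Σ p(x) log p(x).

For P = (9/20, 11/20):
H = -9/20 × log_10(9/20) -11/20 × log_10(11/20)
H = 0.2989 dits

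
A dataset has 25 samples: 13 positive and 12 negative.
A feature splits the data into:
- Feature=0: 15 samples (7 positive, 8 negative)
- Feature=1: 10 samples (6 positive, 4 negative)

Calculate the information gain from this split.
0.0124 bits

Information Gain = H(Y) - H(Y|Feature)

Before split:
P(positive) = 13/25 = 0.5200
H(Y) = 0.9988 bits

After split:
Feature=0: H = 0.9968 bits (weight = 15/25)
Feature=1: H = 0.9710 bits (weight = 10/25)
H(Y|Feature) = (15/25)×0.9968 + (10/25)×0.9710 = 0.9865 bits

Information Gain = 0.9988 - 0.9865 = 0.0124 bits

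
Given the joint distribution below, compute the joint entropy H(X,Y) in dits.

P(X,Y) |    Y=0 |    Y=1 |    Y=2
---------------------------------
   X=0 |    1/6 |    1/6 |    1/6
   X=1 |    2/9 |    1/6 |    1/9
0.7700 dits

Joint entropy is H(X,Y) = -Σ_{x,y} p(x,y) log p(x,y).

Summing over all non-zero entries:
H(X,Y) = -[1/6·log_10(1/6) + 1/6·log_10(1/6) + 1/6·log_10(1/6) + 2/9·log_10(2/9) + 1/6·log_10(1/6) + 1/9·log_10(1/9)]
H(X,Y) = 0.7700 dits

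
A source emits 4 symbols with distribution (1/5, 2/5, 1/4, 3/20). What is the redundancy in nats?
0.0667 nats

Redundancy measures how far a source is from maximum entropy:
R = H_max - H(X)

Maximum entropy for 4 symbols: H_max = log_e(4) = 1.3863 nats
Actual entropy: H(X) = 1.3195 nats
Redundancy: R = 1.3863 - 1.3195 = 0.0667 nats

This redundancy represents potential for compression: the source could be compressed by 0.0667 nats per symbol.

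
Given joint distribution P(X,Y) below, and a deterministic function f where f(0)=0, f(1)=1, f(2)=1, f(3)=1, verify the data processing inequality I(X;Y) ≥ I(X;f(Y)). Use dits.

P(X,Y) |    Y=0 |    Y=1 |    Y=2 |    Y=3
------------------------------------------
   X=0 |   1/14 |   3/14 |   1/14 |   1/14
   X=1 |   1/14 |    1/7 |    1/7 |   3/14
I(X;Y) = 0.0202, I(X;f(Y)) = 0.0007, inequality holds: 0.0202 ≥ 0.0007

Data Processing Inequality: For any Markov chain X → Y → Z, we have I(X;Y) ≥ I(X;Z).

Here Z = f(Y) is a deterministic function of Y, forming X → Y → Z.

Original I(X;Y) = 0.0202 dits

After applying f:
P(X,Z) where Z=f(Y):
- P(X,Z=0) = P(X,Y=0)
- P(X,Z=1) = P(X,Y=1) + P(X,Y=2) + P(X,Y=3)

I(X;Z) = I(X;f(Y)) = 0.0007 dits

Verification: 0.0202 ≥ 0.0007 ✓

Information cannot be created by processing; the function f can only lose information about X.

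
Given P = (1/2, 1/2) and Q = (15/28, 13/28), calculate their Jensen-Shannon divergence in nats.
0.0006 nats

Jensen-Shannon divergence is:
JSD(P||Q) = 0.5 × D_KL(P||M) + 0.5 × D_KL(Q||M)
where M = 0.5 × (P + Q) is the mixture distribution.

M = 0.5 × (1/2, 1/2) + 0.5 × (15/28, 13/28) = (0.517857, 0.482143)

D_KL(P||M) = 0.0006 nats
D_KL(Q||M) = 0.0006 nats

JSD(P||Q) = 0.5 × 0.0006 + 0.5 × 0.0006 = 0.0006 nats

Unlike KL divergence, JSD is symmetric and bounded: 0 ≤ JSD ≤ log(2).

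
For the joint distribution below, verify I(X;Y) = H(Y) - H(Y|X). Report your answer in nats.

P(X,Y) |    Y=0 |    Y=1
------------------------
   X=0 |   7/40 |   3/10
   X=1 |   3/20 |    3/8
I(X;Y) = 0.0039 nats

Mutual information has multiple equivalent forms:
- I(X;Y) = H(X) - H(X|Y)
- I(X;Y) = H(Y) - H(Y|X)
- I(X;Y) = H(X) + H(Y) - H(X,Y)

Computing all quantities:
H(X) = 0.6919, H(Y) = 0.6306, H(X,Y) = 1.3186
H(X|Y) = 0.6880, H(Y|X) = 0.6267

Verification:
H(X) - H(X|Y) = 0.6919 - 0.6880 = 0.0039
H(Y) - H(Y|X) = 0.6306 - 0.6267 = 0.0039
H(X) + H(Y) - H(X,Y) = 0.6919 + 0.6306 - 1.3186 = 0.0039

All forms give I(X;Y) = 0.0039 nats. ✓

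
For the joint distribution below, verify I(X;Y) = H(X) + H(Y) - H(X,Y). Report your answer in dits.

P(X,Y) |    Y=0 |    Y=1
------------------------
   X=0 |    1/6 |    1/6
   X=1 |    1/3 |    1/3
I(X;Y) = 0.0000 dits

Mutual information has multiple equivalent forms:
- I(X;Y) = H(X) - H(X|Y)
- I(X;Y) = H(Y) - H(Y|X)
- I(X;Y) = H(X) + H(Y) - H(X,Y)

Computing all quantities:
H(X) = 0.2764, H(Y) = 0.3010, H(X,Y) = 0.5775
H(X|Y) = 0.2764, H(Y|X) = 0.3010

Verification:
H(X) - H(X|Y) = 0.2764 - 0.2764 = 0.0000
H(Y) - H(Y|X) = 0.3010 - 0.3010 = 0.0000
H(X) + H(Y) - H(X,Y) = 0.2764 + 0.3010 - 0.5775 = 0.0000

All forms give I(X;Y) = 0.0000 dits. ✓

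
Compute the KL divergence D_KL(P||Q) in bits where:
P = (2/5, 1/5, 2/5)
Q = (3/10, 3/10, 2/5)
0.0490 bits

KL divergence: D_KL(P||Q) = Σ p(x) log(p(x)/q(x))

Computing term by term:
  x=0: 2/5 × log_2[(2/5)/(3/10)] = 2/5 × 0.4150 = 0.1660
  x=1: 1/5 × log_2[(1/5)/(3/10)] = 1/5 × -0.5850 = -0.1170
  x=2: 2/5 × log_2[(2/5)/(2/5)] = 2/5 × 0.0000 = 0.0000

D_KL(P||Q) = 0.0490 bits

Note: KL divergence is always non-negative and equals 0 iff P = Q.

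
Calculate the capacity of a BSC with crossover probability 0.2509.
0.1873 bits

For a binary symmetric channel (BSC) with error probability p:
Capacity C = 1 - H(p) bits per symbol

where H(p) = -p log₂(p) - (1-p) log₂(1-p) is the binary entropy function.

H(0.2509) = 0.8127 bits
C = 1 - 0.8127 = 0.1873 bits per symbol

This means we can reliably transmit up to 0.1873 bits of information per channel use.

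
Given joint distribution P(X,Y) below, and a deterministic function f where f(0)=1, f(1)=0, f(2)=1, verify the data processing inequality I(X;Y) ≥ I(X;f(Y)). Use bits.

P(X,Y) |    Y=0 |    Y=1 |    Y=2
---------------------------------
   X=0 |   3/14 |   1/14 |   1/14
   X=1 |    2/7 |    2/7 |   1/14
I(X;Y) = 0.0470, I(X;f(Y)) = 0.0453, inequality holds: 0.0470 ≥ 0.0453

Data Processing Inequality: For any Markov chain X → Y → Z, we have I(X;Y) ≥ I(X;Z).

Here Z = f(Y) is a deterministic function of Y, forming X → Y → Z.

Original I(X;Y) = 0.0470 bits

After applying f:
P(X,Z) where Z=f(Y):
- P(X,Z=0) = P(X,Y=1)
- P(X,Z=1) = P(X,Y=0) + P(X,Y=2)

I(X;Z) = I(X;f(Y)) = 0.0453 bits

Verification: 0.0470 ≥ 0.0453 ✓

Information cannot be created by processing; the function f can only lose information about X.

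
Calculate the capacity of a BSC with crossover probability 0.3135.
0.1028 bits

For a binary symmetric channel (BSC) with error probability p:
Capacity C = 1 - H(p) bits per symbol

where H(p) = -p log₂(p) - (1-p) log₂(1-p) is the binary entropy function.

H(0.3135) = 0.8972 bits
C = 1 - 0.8972 = 0.1028 bits per symbol

This means we can reliably transmit up to 0.1028 bits of information per channel use.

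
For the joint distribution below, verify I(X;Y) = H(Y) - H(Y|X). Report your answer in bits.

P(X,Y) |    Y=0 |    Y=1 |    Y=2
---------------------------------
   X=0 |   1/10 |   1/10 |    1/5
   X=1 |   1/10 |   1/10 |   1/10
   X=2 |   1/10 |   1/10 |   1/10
I(X;Y) = 0.0200 bits

Mutual information has multiple equivalent forms:
- I(X;Y) = H(X) - H(X|Y)
- I(X;Y) = H(Y) - H(Y|X)
- I(X;Y) = H(X) + H(Y) - H(X,Y)

Computing all quantities:
H(X) = 1.5710, H(Y) = 1.5710, H(X,Y) = 3.1219
H(X|Y) = 1.5510, H(Y|X) = 1.5510

Verification:
H(X) - H(X|Y) = 1.5710 - 1.5510 = 0.0200
H(Y) - H(Y|X) = 1.5710 - 1.5510 = 0.0200
H(X) + H(Y) - H(X,Y) = 1.5710 + 1.5710 - 3.1219 = 0.0200

All forms give I(X;Y) = 0.0200 bits. ✓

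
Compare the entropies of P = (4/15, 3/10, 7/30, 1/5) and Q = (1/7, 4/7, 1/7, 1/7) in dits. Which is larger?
P

Computing entropies in dits:
H(P) = 0.5972
H(Q) = 0.5011

Distribution P has higher entropy.

Intuition: The distribution closer to uniform (more spread out) has higher entropy.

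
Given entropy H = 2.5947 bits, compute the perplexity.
6.0406

Perplexity is 2^H (or exp(H) for natural log).

H = 2.5947 bits
Perplexity = 2^2.5947 = 6.0406

Interpretation: The model's uncertainty is equivalent to choosing uniformly among 6.0 options.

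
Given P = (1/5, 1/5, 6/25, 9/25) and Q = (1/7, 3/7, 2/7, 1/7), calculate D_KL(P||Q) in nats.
0.2058 nats

KL divergence: D_KL(P||Q) = Σ p(x) log(p(x)/q(x))

Computing term by term:
  x=0: 1/5 × log_e[(1/5)/(1/7)] = 1/5 × 0.3365 = 0.0673
  x=1: 1/5 × log_e[(1/5)/(3/7)] = 1/5 × -0.7621 = -0.1524
  x=2: 6/25 × log_e[(6/25)/(2/7)] = 6/25 × -0.1744 = -0.0418
  x=3: 9/25 × log_e[(9/25)/(1/7)] = 9/25 × 0.9243 = 0.3327

D_KL(P||Q) = 0.2058 nats

Note: KL divergence is always non-negative and equals 0 iff P = Q.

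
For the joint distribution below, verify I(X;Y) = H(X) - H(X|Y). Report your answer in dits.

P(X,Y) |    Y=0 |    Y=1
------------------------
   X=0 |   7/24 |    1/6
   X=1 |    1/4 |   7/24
I(X;Y) = 0.0067 dits

Mutual information has multiple equivalent forms:
- I(X;Y) = H(X) - H(X|Y)
- I(X;Y) = H(Y) - H(Y|X)
- I(X;Y) = H(X) + H(Y) - H(X,Y)

Computing all quantities:
H(X) = 0.2995, H(Y) = 0.2995, H(X,Y) = 0.5924
H(X|Y) = 0.2928, H(Y|X) = 0.2928

Verification:
H(X) - H(X|Y) = 0.2995 - 0.2928 = 0.0067
H(Y) - H(Y|X) = 0.2995 - 0.2928 = 0.0067
H(X) + H(Y) - H(X,Y) = 0.2995 + 0.2995 - 0.5924 = 0.0067

All forms give I(X;Y) = 0.0067 dits. ✓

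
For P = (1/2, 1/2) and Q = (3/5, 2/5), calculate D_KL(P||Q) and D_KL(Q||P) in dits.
D_KL(P||Q) = 0.0089, D_KL(Q||P) = 0.0087

KL divergence is not symmetric: D_KL(P||Q) ≠ D_KL(Q||P) in general.

D_KL(P||Q) = 0.0089 dits
D_KL(Q||P) = 0.0087 dits

No, they are not equal!

This asymmetry is why KL divergence is not a true distance metric.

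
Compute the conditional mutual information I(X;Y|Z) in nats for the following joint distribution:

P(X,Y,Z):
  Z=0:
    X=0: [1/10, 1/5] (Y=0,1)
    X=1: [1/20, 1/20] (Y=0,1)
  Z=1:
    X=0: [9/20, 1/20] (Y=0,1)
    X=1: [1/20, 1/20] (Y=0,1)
0.0428 nats

Conditional mutual information: I(X;Y|Z) = H(X|Z) + H(Y|Z) - H(X,Y|Z)

H(Z) = 0.6730
H(X,Z) = 1.1683 → H(X|Z) = 0.4953
H(Y,Z) = 1.2080 → H(Y|Z) = 0.5350
H(X,Y,Z) = 1.6604 → H(X,Y|Z) = 0.9874

I(X;Y|Z) = 0.4953 + 0.5350 - 0.9874 = 0.0428 nats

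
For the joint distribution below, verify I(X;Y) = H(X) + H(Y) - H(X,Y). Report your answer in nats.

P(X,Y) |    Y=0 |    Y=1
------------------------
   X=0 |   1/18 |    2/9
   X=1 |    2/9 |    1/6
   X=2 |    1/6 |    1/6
I(X;Y) = 0.0513 nats

Mutual information has multiple equivalent forms:
- I(X;Y) = H(X) - H(X|Y)
- I(X;Y) = H(Y) - H(Y|X)
- I(X;Y) = H(X) + H(Y) - H(X,Y)

Computing all quantities:
H(X) = 1.0893, H(Y) = 0.6870, H(X,Y) = 1.7249
H(X|Y) = 1.0380, H(Y|X) = 0.6356

Verification:
H(X) - H(X|Y) = 1.0893 - 1.0380 = 0.0513
H(Y) - H(Y|X) = 0.6870 - 0.6356 = 0.0513
H(X) + H(Y) - H(X,Y) = 1.0893 + 0.6870 - 1.7249 = 0.0513

All forms give I(X;Y) = 0.0513 nats. ✓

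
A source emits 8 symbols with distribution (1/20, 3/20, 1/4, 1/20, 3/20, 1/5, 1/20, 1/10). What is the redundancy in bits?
0.2340 bits

Redundancy measures how far a source is from maximum entropy:
R = H_max - H(X)

Maximum entropy for 8 symbols: H_max = log_2(8) = 3.0000 bits
Actual entropy: H(X) = 2.7660 bits
Redundancy: R = 3.0000 - 2.7660 = 0.2340 bits

This redundancy represents potential for compression: the source could be compressed by 0.2340 bits per symbol.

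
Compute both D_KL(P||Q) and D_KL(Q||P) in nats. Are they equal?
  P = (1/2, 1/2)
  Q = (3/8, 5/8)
D_KL(P||Q) = 0.0323, D_KL(Q||P) = 0.0316

KL divergence is not symmetric: D_KL(P||Q) ≠ D_KL(Q||P) in general.

D_KL(P||Q) = 0.0323 nats
D_KL(Q||P) = 0.0316 nats

No, they are not equal!

This asymmetry is why KL divergence is not a true distance metric.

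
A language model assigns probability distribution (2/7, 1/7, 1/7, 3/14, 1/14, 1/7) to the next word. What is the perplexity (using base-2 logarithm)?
5.5317

Perplexity is 2^H (or exp(H) for natural log).

First, H = -Σ p log p = 2.4677 bits
Perplexity = 2^2.4677 = 5.5317

Interpretation: The model's uncertainty is equivalent to choosing uniformly among 5.5 options.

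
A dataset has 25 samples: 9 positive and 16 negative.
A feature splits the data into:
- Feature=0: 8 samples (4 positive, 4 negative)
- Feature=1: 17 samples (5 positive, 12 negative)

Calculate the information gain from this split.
0.0284 bits

Information Gain = H(Y) - H(Y|Feature)

Before split:
P(positive) = 9/25 = 0.3600
H(Y) = 0.9427 bits

After split:
Feature=0: H = 1.0000 bits (weight = 8/25)
Feature=1: H = 0.8740 bits (weight = 17/25)
H(Y|Feature) = (8/25)×1.0000 + (17/25)×0.8740 = 0.9143 bits

Information Gain = 0.9427 - 0.9143 = 0.0284 bits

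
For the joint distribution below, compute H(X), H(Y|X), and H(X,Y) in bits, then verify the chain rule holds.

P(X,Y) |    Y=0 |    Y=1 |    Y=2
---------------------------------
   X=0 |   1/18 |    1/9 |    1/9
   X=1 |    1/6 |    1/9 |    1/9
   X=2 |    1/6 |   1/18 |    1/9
H(X,Y) = 3.0860, H(X) = 1.5715, H(Y|X) = 1.5145 (all in bits)

Chain rule: H(X,Y) = H(X) + H(Y|X)

Left side — joint entropy directly:
H(X,Y) = -Σ p(x,y) log p(x,y) = 3.0860 bits

Right side — compute H(Y|X) from the conditional distributions:
P(X) = (5/18, 7/18, 1/3), so H(X) = 1.5715 bits
H(Y|X) = Σ_x P(X=x) · H(Y|X=x):
  P(Y|X=0) = (1/5, 2/5, 2/5), H(Y|X=0) = 1.5219, weight P(X=0) = 5/18
  P(Y|X=1) = (3/7, 2/7, 2/7), H(Y|X=1) = 1.5567, weight P(X=1) = 7/18
  P(Y|X=2) = (1/2, 1/6, 1/3), H(Y|X=2) = 1.4591, weight P(X=2) = 1/3
H(Y|X) = 1.5145 bits

H(X) + H(Y|X) = 1.5715 + 1.5145 = 3.0860 bits

Both sides equal 3.0860 bits. ✓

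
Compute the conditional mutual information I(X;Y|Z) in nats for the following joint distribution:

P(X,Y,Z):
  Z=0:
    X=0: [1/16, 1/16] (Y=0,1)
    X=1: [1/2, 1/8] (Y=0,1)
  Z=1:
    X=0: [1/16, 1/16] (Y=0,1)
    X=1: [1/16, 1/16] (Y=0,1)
0.0224 nats

Conditional mutual information: I(X;Y|Z) = H(X|Z) + H(Y|Z) - H(X,Y|Z)

H(Z) = 0.5623
H(X,Z) = 1.0735 → H(X|Z) = 0.5112
H(Y,Z) = 1.1574 → H(Y|Z) = 0.5950
H(X,Y,Z) = 1.6462 → H(X,Y|Z) = 1.0839

I(X;Y|Z) = 0.5112 + 0.5950 - 1.0839 = 0.0224 nats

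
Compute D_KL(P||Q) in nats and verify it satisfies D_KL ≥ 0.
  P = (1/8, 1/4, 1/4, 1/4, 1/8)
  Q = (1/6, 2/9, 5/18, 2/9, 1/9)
0.0113 nats

KL divergence satisfies the Gibbs inequality: D_KL(P||Q) ≥ 0 for all distributions P, Q.

D_KL(P||Q) = Σ p(x) log(p(x)/q(x))
Term by term:
  x=0: 1/8 × log_e[(1/8)/(1/6)] = -0.0360
  x=1: 1/4 × log_e[(1/4)/(2/9)] = 0.0294
  x=2: 1/4 × log_e[(1/4)/(5/18)] = -0.0263
  x=3: 1/4 × log_e[(1/4)/(2/9)] = 0.0294
  x=4: 1/8 × log_e[(1/8)/(1/9)] = 0.0147
D_KL(P||Q) = 0.0113 nats

D_KL(P||Q) = 0.0113 ≥ 0 ✓

This non-negativity is a fundamental property: relative entropy cannot be negative because it measures how different Q is from P.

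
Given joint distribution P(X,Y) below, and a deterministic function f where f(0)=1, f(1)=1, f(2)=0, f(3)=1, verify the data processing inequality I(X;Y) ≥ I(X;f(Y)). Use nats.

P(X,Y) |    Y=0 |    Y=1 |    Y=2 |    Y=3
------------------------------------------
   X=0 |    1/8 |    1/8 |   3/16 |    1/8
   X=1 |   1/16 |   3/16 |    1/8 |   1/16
I(X;Y) = 0.0260, I(X;f(Y)) = 0.0013, inequality holds: 0.0260 ≥ 0.0013

Data Processing Inequality: For any Markov chain X → Y → Z, we have I(X;Y) ≥ I(X;Z).

Here Z = f(Y) is a deterministic function of Y, forming X → Y → Z.

Original I(X;Y) = 0.0260 nats

After applying f:
P(X,Z) where Z=f(Y):
- P(X,Z=0) = P(X,Y=2)
- P(X,Z=1) = P(X,Y=0) + P(X,Y=1) + P(X,Y=3)

I(X;Z) = I(X;f(Y)) = 0.0013 nats

Verification: 0.0260 ≥ 0.0013 ✓

Information cannot be created by processing; the function f can only lose information about X.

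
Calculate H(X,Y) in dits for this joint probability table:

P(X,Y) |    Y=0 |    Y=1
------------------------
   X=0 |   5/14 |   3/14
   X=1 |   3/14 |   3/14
0.5898 dits

Joint entropy is H(X,Y) = -Σ_{x,y} p(x,y) log p(x,y).

Summing over all non-zero entries:
H(X,Y) = -[5/14·log_10(5/14) + 3/14·log_10(3/14) + 3/14·log_10(3/14) + 3/14·log_10(3/14)]
H(X,Y) = 0.5898 dits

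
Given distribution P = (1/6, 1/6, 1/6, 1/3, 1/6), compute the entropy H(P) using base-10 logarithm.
0.6778 dits

Shannon entropy is H(X) = -Σ p(x) log p(x).

For P = (1/6, 1/6, 1/6, 1/3, 1/6):
H = -1/6 × log_10(1/6) -1/6 × log_10(1/6) -1/6 × log_10(1/6) -1/3 × log_10(1/3) -1/6 × log_10(1/6)
H = 0.6778 dits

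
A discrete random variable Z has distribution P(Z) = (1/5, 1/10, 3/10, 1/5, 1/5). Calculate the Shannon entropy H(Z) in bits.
2.2464 bits

Shannon entropy is H(X) = -Σ p(x) log p(x).

For P = (1/5, 1/10, 3/10, 1/5, 1/5):
H = -1/5 × log_2(1/5) -1/10 × log_2(1/10) -3/10 × log_2(3/10) -1/5 × log_2(1/5) -1/5 × log_2(1/5)
H = 2.2464 bits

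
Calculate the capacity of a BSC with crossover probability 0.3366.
0.0785 bits

For a binary symmetric channel (BSC) with error probability p:
Capacity C = 1 - H(p) bits per symbol

where H(p) = -p log₂(p) - (1-p) log₂(1-p) is the binary entropy function.

H(0.3366) = 0.9215 bits
C = 1 - 0.9215 = 0.0785 bits per symbol

This means we can reliably transmit up to 0.0785 bits of information per channel use.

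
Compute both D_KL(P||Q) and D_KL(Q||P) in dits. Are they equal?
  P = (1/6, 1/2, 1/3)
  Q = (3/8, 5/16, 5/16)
D_KL(P||Q) = 0.0527, D_KL(Q||P) = 0.0595

KL divergence is not symmetric: D_KL(P||Q) ≠ D_KL(Q||P) in general.

D_KL(P||Q) = 0.0527 dits
D_KL(Q||P) = 0.0595 dits

No, they are not equal!

This asymmetry is why KL divergence is not a true distance metric.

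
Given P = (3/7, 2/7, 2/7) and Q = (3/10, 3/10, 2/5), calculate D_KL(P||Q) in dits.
0.0186 dits

KL divergence: D_KL(P||Q) = Σ p(x) log(p(x)/q(x))

Computing term by term:
  x=0: 3/7 × log_10[(3/7)/(3/10)] = 3/7 × 0.1549 = 0.0664
  x=1: 2/7 × log_10[(2/7)/(3/10)] = 2/7 × -0.0212 = -0.0061
  x=2: 2/7 × log_10[(2/7)/(2/5)] = 2/7 × -0.1461 = -0.0418

D_KL(P||Q) = 0.0186 dits

Note: KL divergence is always non-negative and equals 0 iff P = Q.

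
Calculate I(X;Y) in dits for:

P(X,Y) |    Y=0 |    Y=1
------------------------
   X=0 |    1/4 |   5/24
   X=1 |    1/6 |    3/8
0.0126 dits

Mutual information: I(X;Y) = H(X) + H(Y) - H(X,Y)

Marginals:
P(X) = (11/24, 13/24), H(X) = 0.2995 dits
P(Y) = (5/12, 7/12), H(Y) = 0.2950 dits

Joint entropy: H(X,Y) = 0.5819 dits

I(X;Y) = 0.2995 + 0.2950 - 0.5819 = 0.0126 dits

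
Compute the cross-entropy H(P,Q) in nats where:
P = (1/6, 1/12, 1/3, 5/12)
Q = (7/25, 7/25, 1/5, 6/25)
1.4494 nats

Cross-entropy: H(P,Q) = -Σ p(x) log q(x)

Alternatively: H(P,Q) = H(P) + D_KL(P||Q)
H(P) = 1.2367 nats
D_KL(P||Q) = 0.2127 nats

H(P,Q) = 1.2367 + 0.2127 = 1.4494 nats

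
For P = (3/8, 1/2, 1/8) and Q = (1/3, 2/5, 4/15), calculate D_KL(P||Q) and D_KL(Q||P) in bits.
D_KL(P||Q) = 0.0880, D_KL(Q||P) = 0.1061

KL divergence is not symmetric: D_KL(P||Q) ≠ D_KL(Q||P) in general.

D_KL(P||Q) = 0.0880 bits
D_KL(Q||P) = 0.1061 bits

No, they are not equal!

This asymmetry is why KL divergence is not a true distance metric.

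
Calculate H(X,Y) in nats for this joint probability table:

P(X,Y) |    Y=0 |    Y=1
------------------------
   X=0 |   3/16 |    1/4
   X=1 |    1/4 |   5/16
1.3705 nats

Joint entropy is H(X,Y) = -Σ_{x,y} p(x,y) log p(x,y).

Summing over all non-zero entries:
H(X,Y) = -[3/16·log_e(3/16) + 1/4·log_e(1/4) + 1/4·log_e(1/4) + 5/16·log_e(5/16)]
H(X,Y) = 1.3705 nats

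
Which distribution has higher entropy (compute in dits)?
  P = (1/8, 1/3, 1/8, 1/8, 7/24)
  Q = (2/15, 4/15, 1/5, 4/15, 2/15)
Q

Computing entropies in dits:
H(P) = 0.6538
H(Q) = 0.6793

Distribution Q has higher entropy.

Intuition: The distribution closer to uniform (more spread out) has higher entropy.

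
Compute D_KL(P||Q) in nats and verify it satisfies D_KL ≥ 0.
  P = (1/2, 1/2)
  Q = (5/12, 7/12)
0.0141 nats

KL divergence satisfies the Gibbs inequality: D_KL(P||Q) ≥ 0 for all distributions P, Q.

D_KL(P||Q) = Σ p(x) log(p(x)/q(x))
Term by term:
  x=0: 1/2 × log_e[(1/2)/(5/12)] = 0.0912
  x=1: 1/2 × log_e[(1/2)/(7/12)] = -0.0771
D_KL(P||Q) = 0.0141 nats

D_KL(P||Q) = 0.0141 ≥ 0 ✓

This non-negativity is a fundamental property: relative entropy cannot be negative because it measures how different Q is from P.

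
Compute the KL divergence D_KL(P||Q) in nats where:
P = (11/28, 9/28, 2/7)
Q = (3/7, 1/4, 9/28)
0.0129 nats

KL divergence: D_KL(P||Q) = Σ p(x) log(p(x)/q(x))

Computing term by term:
  x=0: 11/28 × log_e[(11/28)/(3/7)] = 11/28 × -0.0870 = -0.0342
  x=1: 9/28 × log_e[(9/28)/(1/4)] = 9/28 × 0.2513 = 0.0808
  x=2: 2/7 × log_e[(2/7)/(9/28)] = 2/7 × -0.1178 = -0.0337

D_KL(P||Q) = 0.0129 nats

Note: KL divergence is always non-negative and equals 0 iff P = Q.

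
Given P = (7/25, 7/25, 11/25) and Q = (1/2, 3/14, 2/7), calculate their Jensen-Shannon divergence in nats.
0.0262 nats

Jensen-Shannon divergence is:
JSD(P||Q) = 0.5 × D_KL(P||M) + 0.5 × D_KL(Q||M)
where M = 0.5 × (P + Q) is the mixture distribution.

M = 0.5 × (7/25, 7/25, 11/25) + 0.5 × (1/2, 3/14, 2/7) = (0.39, 0.247143, 0.362857)

D_KL(P||M) = 0.0270 nats
D_KL(Q||M) = 0.0254 nats

JSD(P||Q) = 0.5 × 0.0270 + 0.5 × 0.0254 = 0.0262 nats

Unlike KL divergence, JSD is symmetric and bounded: 0 ≤ JSD ≤ log(2).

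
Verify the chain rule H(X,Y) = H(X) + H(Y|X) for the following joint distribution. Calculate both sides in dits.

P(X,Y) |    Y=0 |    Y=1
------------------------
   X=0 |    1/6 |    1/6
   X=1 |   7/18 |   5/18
H(X,Y) = 0.5734, H(X) = 0.2764, H(Y|X) = 0.2970 (all in dits)

Chain rule: H(X,Y) = H(X) + H(Y|X)

Left side — joint entropy directly:
H(X,Y) = -Σ p(x,y) log p(x,y) = 0.5734 dits

Right side — compute H(Y|X) from the conditional distributions:
P(X) = (1/3, 2/3), so H(X) = 0.2764 dits
H(Y|X) = Σ_x P(X=x) · H(Y|X=x):
  P(Y|X=0) = (1/2, 1/2), H(Y|X=0) = 0.3010, weight P(X=0) = 1/3
  P(Y|X=1) = (7/12, 5/12), H(Y|X=1) = 0.2950, weight P(X=1) = 2/3
H(Y|X) = 0.2970 dits

H(X) + H(Y|X) = 0.2764 + 0.2970 = 0.5734 dits

Both sides equal 0.5734 dits. ✓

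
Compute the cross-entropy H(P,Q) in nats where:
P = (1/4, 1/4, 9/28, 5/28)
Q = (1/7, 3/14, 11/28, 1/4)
1.4195 nats

Cross-entropy: H(P,Q) = -Σ p(x) log q(x)

Alternatively: H(P,Q) = H(P) + D_KL(P||Q)
H(P) = 1.3656 nats
D_KL(P||Q) = 0.0539 nats

H(P,Q) = 1.3656 + 0.0539 = 1.4195 nats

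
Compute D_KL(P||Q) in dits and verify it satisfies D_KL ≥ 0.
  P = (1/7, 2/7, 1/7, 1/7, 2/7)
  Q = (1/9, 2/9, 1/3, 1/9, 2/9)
0.0410 dits

KL divergence satisfies the Gibbs inequality: D_KL(P||Q) ≥ 0 for all distributions P, Q.

D_KL(P||Q) = Σ p(x) log(p(x)/q(x))
Term by term:
  x=0: 1/7 × log_10[(1/7)/(1/9)] = 0.0156
  x=1: 2/7 × log_10[(2/7)/(2/9)] = 0.0312
  x=2: 1/7 × log_10[(1/7)/(1/3)] = -0.0526
  x=3: 1/7 × log_10[(1/7)/(1/9)] = 0.0156
  x=4: 2/7 × log_10[(2/7)/(2/9)] = 0.0312
D_KL(P||Q) = 0.0410 dits

D_KL(P||Q) = 0.0410 ≥ 0 ✓

This non-negativity is a fundamental property: relative entropy cannot be negative because it measures how different Q is from P.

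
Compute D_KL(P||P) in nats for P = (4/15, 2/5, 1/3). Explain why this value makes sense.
0.0000 nats

KL divergence satisfies the Gibbs inequality: D_KL(P||Q) ≥ 0 for all distributions P, Q.

D_KL(P||Q) = Σ p(x) log(p(x)/q(x))
Each term is p(x) × log_e(p(x)/p(x)) = p(x) × log_e(1) = 0, so the sum is 0.
D_KL(P||Q) = 0.0000 nats

When P = Q, the KL divergence is exactly 0, as there is no 'divergence' between identical distributions.

This non-negativity is a fundamental property: relative entropy cannot be negative because it measures how different Q is from P.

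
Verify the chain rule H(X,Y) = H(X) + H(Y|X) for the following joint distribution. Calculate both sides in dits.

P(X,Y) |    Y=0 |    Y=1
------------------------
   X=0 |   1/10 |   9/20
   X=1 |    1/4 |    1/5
H(X,Y) = 0.5464, H(X) = 0.2989, H(Y|X) = 0.2475 (all in dits)

Chain rule: H(X,Y) = H(X) + H(Y|X)

Left side — joint entropy directly:
H(X,Y) = -Σ p(x,y) log p(x,y) = 0.5464 dits

Right side — compute H(Y|X) from the conditional distributions:
P(X) = (11/20, 9/20), so H(X) = 0.2989 dits
H(Y|X) = Σ_x P(X=x) · H(Y|X=x):
  P(Y|X=0) = (2/11, 9/11), H(Y|X=0) = 0.2059, weight P(X=0) = 11/20
  P(Y|X=1) = (5/9, 4/9), H(Y|X=1) = 0.2983, weight P(X=1) = 9/20
H(Y|X) = 0.2475 dits

H(X) + H(Y|X) = 0.2989 + 0.2475 = 0.5464 dits

Both sides equal 0.5464 dits. ✓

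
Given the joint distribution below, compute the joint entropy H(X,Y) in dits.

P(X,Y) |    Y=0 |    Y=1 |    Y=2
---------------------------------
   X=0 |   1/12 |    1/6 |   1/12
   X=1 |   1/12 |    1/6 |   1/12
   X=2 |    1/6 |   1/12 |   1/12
0.9287 dits

Joint entropy is H(X,Y) = -Σ_{x,y} p(x,y) log p(x,y).

Summing over all non-zero entries:
H(X,Y) = -[1/12·log_10(1/12) + 1/6·log_10(1/6) + 1/12·log_10(1/12) + 1/12·log_10(1/12) + 1/6·log_10(1/6) + 1/12·log_10(1/12) + 1/6·log_10(1/6) + 1/12·log_10(1/12) + 1/12·log_10(1/12)]
H(X,Y) = 0.9287 dits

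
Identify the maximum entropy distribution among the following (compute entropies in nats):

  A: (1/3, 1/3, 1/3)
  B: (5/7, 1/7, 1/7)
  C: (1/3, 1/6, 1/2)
A

For a discrete distribution over n outcomes, entropy is maximized by the uniform distribution.

Computing entropies:
H(A) = 1.0986 nats
H(B) = 0.7963 nats
H(C) = 1.0114 nats

The uniform distribution (where all probabilities equal 1/3) achieves the maximum entropy of log_e(3) = 1.0986 nats.

Distribution A has the highest entropy.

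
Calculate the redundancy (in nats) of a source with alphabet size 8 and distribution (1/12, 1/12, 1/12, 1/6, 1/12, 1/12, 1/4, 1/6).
0.1002 nats

Redundancy measures how far a source is from maximum entropy:
R = H_max - H(X)

Maximum entropy for 8 symbols: H_max = log_e(8) = 2.0794 nats
Actual entropy: H(X) = 1.9792 nats
Redundancy: R = 2.0794 - 1.9792 = 0.1002 nats

This redundancy represents potential for compression: the source could be compressed by 0.1002 nats per symbol.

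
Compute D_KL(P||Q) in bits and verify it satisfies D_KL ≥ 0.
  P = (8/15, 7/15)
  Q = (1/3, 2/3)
0.1215 bits

KL divergence satisfies the Gibbs inequality: D_KL(P||Q) ≥ 0 for all distributions P, Q.

D_KL(P||Q) = Σ p(x) log(p(x)/q(x))
Term by term:
  x=0: 8/15 × log_2[(8/15)/(1/3)] = 0.3616
  x=1: 7/15 × log_2[(7/15)/(2/3)] = -0.2401
D_KL(P||Q) = 0.1215 bits

D_KL(P||Q) = 0.1215 ≥ 0 ✓

This non-negativity is a fundamental property: relative entropy cannot be negative because it measures how different Q is from P.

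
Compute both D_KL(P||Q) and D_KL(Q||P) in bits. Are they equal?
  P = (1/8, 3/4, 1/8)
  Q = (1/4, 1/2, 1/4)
D_KL(P||Q) = 0.1887, D_KL(Q||P) = 0.2075

KL divergence is not symmetric: D_KL(P||Q) ≠ D_KL(Q||P) in general.

D_KL(P||Q) = 0.1887 bits
D_KL(Q||P) = 0.2075 bits

No, they are not equal!

This asymmetry is why KL divergence is not a true distance metric.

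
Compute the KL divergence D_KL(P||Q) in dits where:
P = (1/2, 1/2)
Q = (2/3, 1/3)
0.0256 dits

KL divergence: D_KL(P||Q) = Σ p(x) log(p(x)/q(x))

Computing term by term:
  x=0: 1/2 × log_10[(1/2)/(2/3)] = 1/2 × -0.1249 = -0.0625
  x=1: 1/2 × log_10[(1/2)/(1/3)] = 1/2 × 0.1761 = 0.0880

D_KL(P||Q) = 0.0256 dits

Note: KL divergence is always non-negative and equals 0 iff P = Q.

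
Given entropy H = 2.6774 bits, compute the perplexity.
6.3970

Perplexity is 2^H (or exp(H) for natural log).

H = 2.6774 bits
Perplexity = 2^2.6774 = 6.3970

Interpretation: The model's uncertainty is equivalent to choosing uniformly among 6.4 options.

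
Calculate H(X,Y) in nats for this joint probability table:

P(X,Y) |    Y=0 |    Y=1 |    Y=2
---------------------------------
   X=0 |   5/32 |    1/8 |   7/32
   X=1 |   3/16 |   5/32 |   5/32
1.7764 nats

Joint entropy is H(X,Y) = -Σ_{x,y} p(x,y) log p(x,y).

Summing over all non-zero entries:
H(X,Y) = -[5/32·log_e(5/32) + 1/8·log_e(1/8) + 7/32·log_e(7/32) + 3/16·log_e(3/16) + 5/32·log_e(5/32) + 5/32·log_e(5/32)]
H(X,Y) = 1.7764 nats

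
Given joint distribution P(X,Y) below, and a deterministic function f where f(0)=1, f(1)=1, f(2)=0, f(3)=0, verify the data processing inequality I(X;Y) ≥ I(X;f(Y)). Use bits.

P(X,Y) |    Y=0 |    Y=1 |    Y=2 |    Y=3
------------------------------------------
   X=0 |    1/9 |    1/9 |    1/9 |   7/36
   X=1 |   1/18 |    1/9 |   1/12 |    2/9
I(X;Y) = 0.0156, I(X;f(Y)) = 0.0035, inequality holds: 0.0156 ≥ 0.0035

Data Processing Inequality: For any Markov chain X → Y → Z, we have I(X;Y) ≥ I(X;Z).

Here Z = f(Y) is a deterministic function of Y, forming X → Y → Z.

Original I(X;Y) = 0.0156 bits

After applying f:
P(X,Z) where Z=f(Y):
- P(X,Z=0) = P(X,Y=2) + P(X,Y=3)
- P(X,Z=1) = P(X,Y=0) + P(X,Y=1)

I(X;Z) = I(X;f(Y)) = 0.0035 bits

Verification: 0.0156 ≥ 0.0035 ✓

Information cannot be created by processing; the function f can only lose information about X.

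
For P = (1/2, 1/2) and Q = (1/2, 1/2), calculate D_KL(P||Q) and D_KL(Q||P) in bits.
D_KL(P||Q) = 0.0000, D_KL(Q||P) = 0.0000

KL divergence is not symmetric: D_KL(P||Q) ≠ D_KL(Q||P) in general.

D_KL(P||Q) = 0.0000 bits
D_KL(Q||P) = 0.0000 bits

In this case they happen to be equal (to 4 decimal places).

This asymmetry is why KL divergence is not a true distance metric.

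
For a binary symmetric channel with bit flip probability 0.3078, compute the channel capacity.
0.1094 bits

For a binary symmetric channel (BSC) with error probability p:
Capacity C = 1 - H(p) bits per symbol

where H(p) = -p log₂(p) - (1-p) log₂(1-p) is the binary entropy function.

H(0.3078) = 0.8906 bits
C = 1 - 0.8906 = 0.1094 bits per symbol

This means we can reliably transmit up to 0.1094 bits of information per channel use.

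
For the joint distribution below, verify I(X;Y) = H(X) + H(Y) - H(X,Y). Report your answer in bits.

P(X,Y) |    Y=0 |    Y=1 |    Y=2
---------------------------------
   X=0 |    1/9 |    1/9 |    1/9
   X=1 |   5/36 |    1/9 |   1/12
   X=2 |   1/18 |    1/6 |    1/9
I(X;Y) = 0.0423 bits

Mutual information has multiple equivalent forms:
- I(X;Y) = H(X) - H(X|Y)
- I(X;Y) = H(Y) - H(Y|X)
- I(X;Y) = H(X) + H(Y) - H(X,Y)

Computing all quantities:
H(X) = 1.5850, H(Y) = 1.5752, H(X,Y) = 3.1179
H(X|Y) = 1.5427, H(Y|X) = 1.5329

Verification:
H(X) - H(X|Y) = 1.5850 - 1.5427 = 0.0423
H(Y) - H(Y|X) = 1.5752 - 1.5329 = 0.0423
H(X) + H(Y) - H(X,Y) = 1.5850 + 1.5752 - 3.1179 = 0.0423

All forms give I(X;Y) = 0.0423 bits. ✓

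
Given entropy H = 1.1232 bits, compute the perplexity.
2.1783

Perplexity is 2^H (or exp(H) for natural log).

H = 1.1232 bits
Perplexity = 2^1.1232 = 2.1783

Interpretation: The model's uncertainty is equivalent to choosing uniformly among 2.2 options.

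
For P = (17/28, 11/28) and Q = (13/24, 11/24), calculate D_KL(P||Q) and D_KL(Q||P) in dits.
D_KL(P||Q) = 0.0038, D_KL(Q||P) = 0.0038

KL divergence is not symmetric: D_KL(P||Q) ≠ D_KL(Q||P) in general.

D_KL(P||Q) = 0.0038 dits
D_KL(Q||P) = 0.0038 dits

In this case they happen to be equal (to 4 decimal places).

This asymmetry is why KL divergence is not a true distance metric.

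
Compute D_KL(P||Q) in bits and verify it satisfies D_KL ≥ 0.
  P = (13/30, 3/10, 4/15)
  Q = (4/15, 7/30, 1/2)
0.1705 bits

KL divergence satisfies the Gibbs inequality: D_KL(P||Q) ≥ 0 for all distributions P, Q.

D_KL(P||Q) = Σ p(x) log(p(x)/q(x))
Term by term:
  x=0: 13/30 × log_2[(13/30)/(4/15)] = 0.3035
  x=1: 3/10 × log_2[(3/10)/(7/30)] = 0.1088
  x=2: 4/15 × log_2[(4/15)/(1/2)] = -0.2418
D_KL(P||Q) = 0.1705 bits

D_KL(P||Q) = 0.1705 ≥ 0 ✓

This non-negativity is a fundamental property: relative entropy cannot be negative because it measures how different Q is from P.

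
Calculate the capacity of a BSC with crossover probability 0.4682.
0.0029 bits

For a binary symmetric channel (BSC) with error probability p:
Capacity C = 1 - H(p) bits per symbol

where H(p) = -p log₂(p) - (1-p) log₂(1-p) is the binary entropy function.

H(0.4682) = 0.9971 bits
C = 1 - 0.9971 = 0.0029 bits per symbol

This means we can reliably transmit up to 0.0029 bits of information per channel use.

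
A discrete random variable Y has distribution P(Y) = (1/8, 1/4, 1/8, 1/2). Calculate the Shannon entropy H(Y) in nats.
1.2130 nats

Shannon entropy is H(X) = -Σ p(x) log p(x).

For P = (1/8, 1/4, 1/8, 1/2):
H = -1/8 × log_e(1/8) -1/4 × log_e(1/4) -1/8 × log_e(1/8) -1/2 × log_e(1/2)
H = 1.2130 nats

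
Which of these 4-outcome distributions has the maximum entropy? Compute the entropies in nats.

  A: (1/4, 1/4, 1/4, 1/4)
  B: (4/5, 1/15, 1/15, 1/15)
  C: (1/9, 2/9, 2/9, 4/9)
A

For a discrete distribution over n outcomes, entropy is maximized by the uniform distribution.

Computing entropies:
H(A) = 1.3863 nats
H(B) = 0.7201 nats
H(C) = 1.2730 nats

The uniform distribution (where all probabilities equal 1/4) achieves the maximum entropy of log_e(4) = 1.3863 nats.

Distribution A has the highest entropy.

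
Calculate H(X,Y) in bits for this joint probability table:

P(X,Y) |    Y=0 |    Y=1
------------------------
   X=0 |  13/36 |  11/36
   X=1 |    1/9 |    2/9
1.8877 bits

Joint entropy is H(X,Y) = -Σ_{x,y} p(x,y) log p(x,y).

Summing over all non-zero entries:
H(X,Y) = -[13/36·log_2(13/36) + 11/36·log_2(11/36) + 1/9·log_2(1/9) + 2/9·log_2(2/9)]
H(X,Y) = 1.8877 bits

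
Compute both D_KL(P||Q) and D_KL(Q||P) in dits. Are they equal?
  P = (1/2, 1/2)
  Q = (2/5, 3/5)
D_KL(P||Q) = 0.0089, D_KL(Q||P) = 0.0087

KL divergence is not symmetric: D_KL(P||Q) ≠ D_KL(Q||P) in general.

D_KL(P||Q) = 0.0089 dits
D_KL(Q||P) = 0.0087 dits

No, they are not equal!

This asymmetry is why KL divergence is not a true distance metric.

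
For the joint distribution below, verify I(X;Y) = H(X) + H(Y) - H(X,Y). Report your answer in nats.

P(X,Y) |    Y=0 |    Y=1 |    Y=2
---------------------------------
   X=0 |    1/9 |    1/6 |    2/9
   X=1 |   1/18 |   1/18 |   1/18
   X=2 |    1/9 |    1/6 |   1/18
I(X;Y) = 0.0386 nats

Mutual information has multiple equivalent forms:
- I(X;Y) = H(X) - H(X|Y)
- I(X;Y) = H(Y) - H(Y|X)
- I(X;Y) = H(X) + H(Y) - H(X,Y)

Computing all quantities:
H(X) = 1.0114, H(Y) = 1.0893, H(X,Y) = 2.0621
H(X|Y) = 0.9728, H(Y|X) = 1.0507

Verification:
H(X) - H(X|Y) = 1.0114 - 0.9728 = 0.0386
H(Y) - H(Y|X) = 1.0893 - 1.0507 = 0.0386
H(X) + H(Y) - H(X,Y) = 1.0114 + 1.0893 - 2.0621 = 0.0386

All forms give I(X;Y) = 0.0386 nats. ✓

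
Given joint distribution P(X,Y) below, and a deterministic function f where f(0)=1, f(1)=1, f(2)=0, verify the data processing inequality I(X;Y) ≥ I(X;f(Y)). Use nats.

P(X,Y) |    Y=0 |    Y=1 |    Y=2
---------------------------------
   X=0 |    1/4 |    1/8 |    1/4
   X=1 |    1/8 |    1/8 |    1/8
I(X;Y) = 0.0109, I(X;f(Y)) = 0.0022, inequality holds: 0.0109 ≥ 0.0022

Data Processing Inequality: For any Markov chain X → Y → Z, we have I(X;Y) ≥ I(X;Z).

Here Z = f(Y) is a deterministic function of Y, forming X → Y → Z.

Original I(X;Y) = 0.0109 nats

After applying f:
P(X,Z) where Z=f(Y):
- P(X,Z=0) = P(X,Y=2)
- P(X,Z=1) = P(X,Y=0) + P(X,Y=1)

I(X;Z) = I(X;f(Y)) = 0.0022 nats

Verification: 0.0109 ≥ 0.0022 ✓

Information cannot be created by processing; the function f can only lose information about X.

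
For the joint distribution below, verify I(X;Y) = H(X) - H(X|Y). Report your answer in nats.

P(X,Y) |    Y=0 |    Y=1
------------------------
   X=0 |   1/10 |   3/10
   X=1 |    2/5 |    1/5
I(X;Y) = 0.0863 nats

Mutual information has multiple equivalent forms:
- I(X;Y) = H(X) - H(X|Y)
- I(X;Y) = H(Y) - H(Y|X)
- I(X;Y) = H(X) + H(Y) - H(X,Y)

Computing all quantities:
H(X) = 0.6730, H(Y) = 0.6931, H(X,Y) = 1.2799
H(X|Y) = 0.5867, H(Y|X) = 0.6068

Verification:
H(X) - H(X|Y) = 0.6730 - 0.5867 = 0.0863
H(Y) - H(Y|X) = 0.6931 - 0.6068 = 0.0863
H(X) + H(Y) - H(X,Y) = 0.6730 + 0.6931 - 1.2799 = 0.0863

All forms give I(X;Y) = 0.0863 nats. ✓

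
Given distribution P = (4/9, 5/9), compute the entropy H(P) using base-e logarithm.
0.6870 nats

Shannon entropy is H(X) = -Σ p(x) log p(x).

For P = (4/9, 5/9):
H = -4/9 × log_e(4/9) -5/9 × log_e(5/9)
H = 0.6870 nats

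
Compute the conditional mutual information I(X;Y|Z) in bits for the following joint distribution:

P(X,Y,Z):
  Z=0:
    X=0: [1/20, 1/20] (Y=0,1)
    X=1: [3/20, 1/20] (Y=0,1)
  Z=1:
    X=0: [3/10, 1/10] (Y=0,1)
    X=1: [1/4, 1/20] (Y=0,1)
0.0184 bits

Conditional mutual information: I(X;Y|Z) = H(X|Z) + H(Y|Z) - H(X,Y|Z)

H(Z) = 0.8813
H(X,Z) = 1.8464 → H(X|Z) = 0.9651
H(Y,Z) = 1.6815 → H(Y|Z) = 0.8002
H(X,Y,Z) = 2.6282 → H(X,Y|Z) = 1.7469

I(X;Y|Z) = 0.9651 + 0.8002 - 1.7469 = 0.0184 bits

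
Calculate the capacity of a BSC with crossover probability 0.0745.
0.6175 bits

For a binary symmetric channel (BSC) with error probability p:
Capacity C = 1 - H(p) bits per symbol

where H(p) = -p log₂(p) - (1-p) log₂(1-p) is the binary entropy function.

H(0.0745) = 0.3825 bits
C = 1 - 0.3825 = 0.6175 bits per symbol

This means we can reliably transmit up to 0.6175 bits of information per channel use.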